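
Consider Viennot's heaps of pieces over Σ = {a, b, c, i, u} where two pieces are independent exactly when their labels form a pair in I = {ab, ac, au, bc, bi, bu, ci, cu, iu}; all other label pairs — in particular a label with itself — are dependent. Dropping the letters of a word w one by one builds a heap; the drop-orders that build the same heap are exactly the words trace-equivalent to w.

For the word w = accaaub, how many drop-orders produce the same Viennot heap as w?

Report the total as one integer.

420

piece 0:a — minimal
piece 1:c — minimal
piece 2:c rests on {1:c}
piece 3:a rests on {0:a}
piece 4:a rests on {3:a}
piece 5:u — minimal
piece 6:b — minimal
minimal pieces: {0:a, 1:c, 5:u, 6:b}
ways to finish when only these pieces remain (= sum over removing one remaining piece with nothing left below it):
  1 left: {2}→1  {4}→1  {5}→1  {6}→1
  2 left: {1,2}→1  {2,4}→2  {2,5}→2  {2,6}→2  {3,4}→1  {4,5}→2  {4,6}→2  {5,6}→2
  3 left: {0,3,4}→1  {1,2,4}→3  {1,2,5}→3  {1,2,6}→3  {2,3,4}→3  {2,4,5}→6  {2,4,6}→6  {2,5,6}→6  {3,4,5}→3  {3,4,6}→3  {4,5,6}→6
  4 left: {0,2,3,4}→4  {0,3,4,5}→4  {0,3,4,6}→4  {1,2,3,4}→6  {1,2,4,5}→12  {1,2,4,6}→12  {1,2,5,6}→12  {2,3,4,5}→12  {2,3,4,6}→12  {2,4,5,6}→24  {3,4,5,6}→12
  5 left: {0,1,2,3,4}→10  {0,2,3,4,5}→20  {0,2,3,4,6}→20  {0,3,4,5,6}→20  {1,2,3,4,5}→30  {1,2,3,4,6}→30  {1,2,4,5,6}→60  {2,3,4,5,6}→60
  placing 0:a first → 180 extensions
  placing 1:c first → 120 extensions
  placing 5:u first → 60 extensions
  placing 6:b first → 60 extensions
total linear extensions = 420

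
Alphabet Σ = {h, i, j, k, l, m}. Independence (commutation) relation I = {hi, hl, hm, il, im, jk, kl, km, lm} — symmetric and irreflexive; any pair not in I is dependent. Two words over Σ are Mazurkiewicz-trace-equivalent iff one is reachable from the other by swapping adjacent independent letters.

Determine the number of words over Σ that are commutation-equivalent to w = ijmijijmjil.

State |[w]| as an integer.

4

piece 0:i — minimal
piece 1:j rests on {0:i}
piece 2:m rests on {1:j}
piece 3:i rests on {1:j}
piece 4:j rests on {2:m, 3:i}
piece 5:i rests on {4:j}
piece 6:j rests on {5:i}
piece 7:m rests on {6:j}
piece 8:j rests on {7:m}
piece 9:i rests on {8:j}
piece 10:l rests on {8:j}
minimal pieces: {0:i}
ways to finish when only these pieces remain (= sum over removing one remaining piece with nothing left below it):
  1 left: {9}→1  {10}→1
  2 left: {9,10}→2
  3 left: {8,9,10}→2
  4 left: {7,8,9,10}→2
  5 left: {6,7,8,9,10}→2
  6 left: {5,6,7,8,9,10}→2
  7 left: {4,5,6,7,8,9,10}→2
  8 left: {2,4,5,6,7,8,9,10}→2  {3,4,5,6,7,8,9,10}→2
  9 left: {2,3,4,5,6,7,8,9,10}→4
  placing 0:i first → 4 extensions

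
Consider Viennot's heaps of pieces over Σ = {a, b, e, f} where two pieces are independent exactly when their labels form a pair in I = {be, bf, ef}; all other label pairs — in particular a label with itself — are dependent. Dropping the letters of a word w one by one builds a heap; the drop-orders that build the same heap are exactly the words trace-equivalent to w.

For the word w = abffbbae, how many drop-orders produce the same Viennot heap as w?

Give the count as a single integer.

piece 0:a — minimal
piece 1:b rests on {0:a}
piece 2:f rests on {0:a}
piece 3:f rests on {2:f}
piece 4:b rests on {1:b}
piece 5:b rests on {4:b}
piece 6:a rests on {3:f, 5:b}
piece 7:e rests on {6:a}
minimal pieces: {0:a}
ways to finish when only these pieces remain (= sum over removing one remaining piece with nothing left below it):
  1 left: {7}→1
  2 left: {6,7}→1
  3 left: {3,6,7}→1  {5,6,7}→1
  4 left: {2,3,6,7}→1  {3,5,6,7}→2  {4,5,6,7}→1
  5 left: {1,4,5,6,7}→1  {2,3,5,6,7}→3  {3,4,5,6,7}→3
  6 left: {1,3,4,5,6,7}→4  {2,3,4,5,6,7}→6
  placing 0:a first → 10 extensions

10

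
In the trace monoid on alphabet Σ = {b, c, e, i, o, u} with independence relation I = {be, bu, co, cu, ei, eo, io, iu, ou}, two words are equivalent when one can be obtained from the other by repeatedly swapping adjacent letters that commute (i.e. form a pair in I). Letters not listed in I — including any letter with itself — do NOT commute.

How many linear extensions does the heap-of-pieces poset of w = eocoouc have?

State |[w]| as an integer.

0(e) covers ∅
1(o) covers ∅
2(c) covers 0:e
3(o) covers 1:o
4(o) covers 3:o
5(u) covers 0:e
6(c) covers 2:c
floor of heap: 0:e, 1:o
completions by unplaced set U, small U first (add the entries for U minus each lowest piece of U):
  |U|=1: {4}:1  {5}:1  {6}:1
  |U|=2: {2,6}:1  {3,4}:1  {4,5}:2  {4,6}:2  {5,6}:2
  |U|=3: {1,3,4}:1  {2,4,6}:3  {2,5,6}:3  {3,4,5}:3  {3,4,6}:3  {4,5,6}:6
  |U|=4: {0,2,5,6}:3  {1,3,4,5}:4  {1,3,4,6}:4  {2,3,4,6}:6  {2,4,5,6}:12  {3,4,5,6}:12
  |U|=5: {0,2,4,5,6}:15  {1,2,3,4,6}:10  {1,3,4,5,6}:20  {2,3,4,5,6}:30
  start at 0(e): 60
  start at 1(o): 45
sum over floor = 105

105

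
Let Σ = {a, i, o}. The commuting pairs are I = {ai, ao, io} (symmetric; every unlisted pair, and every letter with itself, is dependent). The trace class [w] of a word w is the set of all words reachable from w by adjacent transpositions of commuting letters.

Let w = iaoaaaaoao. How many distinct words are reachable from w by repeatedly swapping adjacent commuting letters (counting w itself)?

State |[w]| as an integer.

0(i) covers ∅
1(a) covers ∅
2(o) covers ∅
3(a) covers 1:a
4(a) covers 3:a
5(a) covers 4:a
6(a) covers 5:a
7(o) covers 2:o
8(a) covers 6:a
9(o) covers 7:o
floor of heap: 0:i, 1:a, 2:o
completions by unplaced set U, small U first (add the entries for U minus each lowest piece of U):
  |U|=1: {0}:1  {8}:1  {9}:1
  |U|=2: {0,8}:2  {0,9}:2  {6,8}:1  {7,9}:1  {8,9}:2
  |U|=3: {0,6,8}:3  {0,7,9}:3  {0,8,9}:6  {2,7,9}:1  {5,6,8}:1  {6,8,9}:3  {7,8,9}:3
  |U|=4: {0,2,7,9}:4  {0,5,6,8}:4  {0,6,8,9}:12  {0,7,8,9}:12  {2,7,8,9}:4  {4,5,6,8}:1  {5,6,8,9}:4  {6,7,8,9}:6
  |U|=5: {0,2,7,8,9}:20  {0,4,5,6,8}:5  {0,5,6,8,9}:20  {0,6,7,8,9}:30  {2,6,7,8,9}:10  {3,4,5,6,8}:1  {4,5,6,8,9}:5  {5,6,7,8,9}:10
  |U|=6: {0,2,6,7,8,9}:60  {0,3,4,5,6,8}:6  {0,4,5,6,8,9}:30  {0,5,6,7,8,9}:60  {1,3,4,5,6,8}:1  {2,5,6,7,8,9}:20  {3,4,5,6,8,9}:6  {4,5,6,7,8,9}:15
  |U|=7: {0,1,3,4,5,6,8}:7  {0,2,5,6,7,8,9}:140  {0,3,4,5,6,8,9}:42  {0,4,5,6,7,8,9}:105  {1,3,4,5,6,8,9}:7  {2,4,5,6,7,8,9}:35  {3,4,5,6,7,8,9}:21
  |U|=8: {0,1,3,4,5,6,8,9}:56  {0,2,4,5,6,7,8,9}:280  {0,3,4,5,6,7,8,9}:168  {1,3,4,5,6,7,8,9}:28  {2,3,4,5,6,7,8,9}:56
  start at 0(i): 84
  start at 1(a): 504
  start at 2(o): 252
sum over floor = 840

840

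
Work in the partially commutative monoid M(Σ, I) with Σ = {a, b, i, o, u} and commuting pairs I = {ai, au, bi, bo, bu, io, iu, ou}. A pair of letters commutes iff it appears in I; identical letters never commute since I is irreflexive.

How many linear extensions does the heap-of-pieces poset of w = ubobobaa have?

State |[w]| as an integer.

#0=u has no predecessor
#1=b has no predecessor
#2=o has no predecessor
#3=b depends on [1:b]
#4=o depends on [2:o]
#5=b depends on [3:b]
#6=a depends on [4:o, 5:b]
#7=a depends on [6:a]
sources: [0:u, 1:b, 2:o]
N(rest) = Σ N(rest − s) over sources s of rest; N(one piece) = 1:
  size 1 → [0]=1  [7]=1
  size 2 → [0,7]=2  [6,7]=1
  size 3 → [0,6,7]=3  [4,6,7]=1  [5,6,7]=1
  size 4 → [0,4,6,7]=4  [0,5,6,7]=4  [2,4,6,7]=1  [3,5,6,7]=1  [4,5,6,7]=2
  size 5 → [0,2,4,6,7]=5  [0,3,5,6,7]=5  [0,4,5,6,7]=10  [1,3,5,6,7]=1  [2,4,5,6,7]=3  [3,4,5,6,7]=3
  size 6 → [0,1,3,5,6,7]=6  [0,2,4,5,6,7]=18  [0,3,4,5,6,7]=18  [1,3,4,5,6,7]=4  [2,3,4,5,6,7]=6
  first=0(u) contributes 10
  first=1(b) contributes 42
  first=2(o) contributes 28
|[w]| = 80

80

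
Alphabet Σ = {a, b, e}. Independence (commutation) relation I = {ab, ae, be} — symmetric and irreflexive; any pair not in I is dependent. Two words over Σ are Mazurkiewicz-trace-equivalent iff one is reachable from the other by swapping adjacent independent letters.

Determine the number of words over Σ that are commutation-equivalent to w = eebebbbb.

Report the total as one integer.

56

piece 0:e — minimal
piece 1:e rests on {0:e}
piece 2:b — minimal
piece 3:e rests on {1:e}
piece 4:b rests on {2:b}
piece 5:b rests on {4:b}
piece 6:b rests on {5:b}
piece 7:b rests on {6:b}
minimal pieces: {0:e, 2:b}
ways to finish when only these pieces remain (= sum over removing one remaining piece with nothing left below it):
  1 left: {3}→1  {7}→1
  2 left: {1,3}→1  {3,7}→2  {6,7}→1
  3 left: {0,1,3}→1  {1,3,7}→3  {3,6,7}→3  {5,6,7}→1
  4 left: {0,1,3,7}→4  {1,3,6,7}→6  {3,5,6,7}→4  {4,5,6,7}→1
  5 left: {0,1,3,6,7}→10  {1,3,5,6,7}→10  {2,4,5,6,7}→1  {3,4,5,6,7}→5
  6 left: {0,1,3,5,6,7}→20  {1,3,4,5,6,7}→15  {2,3,4,5,6,7}→6
  placing 0:e first → 21 extensions
  placing 2:b first → 35 extensions
total linear extensions = 56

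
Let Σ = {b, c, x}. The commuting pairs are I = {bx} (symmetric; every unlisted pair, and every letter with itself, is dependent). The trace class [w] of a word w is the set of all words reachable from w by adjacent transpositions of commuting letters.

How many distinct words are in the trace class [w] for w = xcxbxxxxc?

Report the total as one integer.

6

drop 0:x onto floor
drop 1:c onto {0:x}
drop 2:x onto {1:c}
drop 3:b onto {1:c}
drop 4:x onto {2:x}
drop 5:x onto {4:x}
drop 6:x onto {5:x}
drop 7:x onto {6:x}
drop 8:c onto {3:b, 7:x}
ground layer = {0:x}
drop-orders for the pieces not yet dropped (sum over which currently-grounded one goes next):
  1 to go: {8} 1
  2 to go: {3,8} 1  {7,8} 1
  3 to go: {3,7,8} 2  {6,7,8} 1
  4 to go: {3,6,7,8} 3  {5,6,7,8} 1
  5 to go: {3,5,6,7,8} 4  {4,5,6,7,8} 1
  6 to go: {2,4,5,6,7,8} 1  {3,4,5,6,7,8} 5
  7 to go: {2,3,4,5,6,7,8} 6
  if 0:x drops first: 6 orders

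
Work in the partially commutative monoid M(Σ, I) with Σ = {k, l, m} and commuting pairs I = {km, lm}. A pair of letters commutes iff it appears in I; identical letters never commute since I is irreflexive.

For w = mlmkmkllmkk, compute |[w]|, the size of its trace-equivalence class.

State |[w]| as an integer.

330

drop 0:m onto floor
drop 1:l onto floor
drop 2:m onto {0:m}
drop 3:k onto {1:l}
drop 4:m onto {2:m}
drop 5:k onto {3:k}
drop 6:l onto {5:k}
drop 7:l onto {6:l}
drop 8:m onto {4:m}
drop 9:k onto {7:l}
drop 10:k onto {9:k}
ground layer = {0:m, 1:l}
drop-orders for the pieces not yet dropped (sum over which currently-grounded one goes next):
  1 to go: {8} 1  {10} 1
  2 to go: {4,8} 1  {8,10} 2  {9,10} 1
  3 to go: {2,4,8} 1  {4,8,10} 3  {7,9,10} 1  {8,9,10} 3
  4 to go: {0,2,4,8} 1  {2,4,8,10} 4  {4,8,9,10} 6  {6,7,9,10} 1  {7,8,9,10} 4
  5 to go: {0,2,4,8,10} 5  {2,4,8,9,10} 10  {4,7,8,9,10} 10  {5,6,7,9,10} 1  {6,7,8,9,10} 5
  6 to go: {0,2,4,8,9,10} 15  {2,4,7,8,9,10} 20  {3,5,6,7,9,10} 1  {4,6,7,8,9,10} 15  {5,6,7,8,9,10} 6
  7 to go: {0,2,4,7,8,9,10} 35  {1,3,5,6,7,9,10} 1  {2,4,6,7,8,9,10} 35  {3,5,6,7,8,9,10} 7  {4,5,6,7,8,9,10} 21
  8 to go: {0,2,4,6,7,8,9,10} 70  {1,3,5,6,7,8,9,10} 8  {2,4,5,6,7,8,9,10} 56  {3,4,5,6,7,8,9,10} 28
  9 to go: {0,2,4,5,6,7,8,9,10} 126  {1,3,4,5,6,7,8,9,10} 36  {2,3,4,5,6,7,8,9,10} 84
  if 0:m drops first: 120 orders
  if 1:l drops first: 210 orders
heap linearizations: 330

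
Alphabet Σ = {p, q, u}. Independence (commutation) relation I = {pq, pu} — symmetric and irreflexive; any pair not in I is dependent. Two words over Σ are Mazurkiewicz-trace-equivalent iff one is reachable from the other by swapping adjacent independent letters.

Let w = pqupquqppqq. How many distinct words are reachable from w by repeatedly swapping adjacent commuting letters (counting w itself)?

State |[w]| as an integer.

330

0(p) covers ∅
1(q) covers ∅
2(u) covers 1:q
3(p) covers 0:p
4(q) covers 2:u
5(u) covers 4:q
6(q) covers 5:u
7(p) covers 3:p
8(p) covers 7:p
9(q) covers 6:q
10(q) covers 9:q
floor of heap: 0:p, 1:q
completions by unplaced set U, small U first (add the entries for U minus each lowest piece of U):
  |U|=1: {8}:1  {10}:1
  |U|=2: {7,8}:1  {8,10}:2  {9,10}:1
  |U|=3: {3,7,8}:1  {6,9,10}:1  {7,8,10}:3  {8,9,10}:3
  |U|=4: {0,3,7,8}:1  {3,7,8,10}:4  {5,6,9,10}:1  {6,8,9,10}:4  {7,8,9,10}:6
  |U|=5: {0,3,7,8,10}:5  {3,7,8,9,10}:10  {4,5,6,9,10}:1  {5,6,8,9,10}:5  {6,7,8,9,10}:10
  |U|=6: {0,3,7,8,9,10}:15  {2,4,5,6,9,10}:1  {3,6,7,8,9,10}:20  {4,5,6,8,9,10}:6  {5,6,7,8,9,10}:15
  |U|=7: {0,3,6,7,8,9,10}:35  {1,2,4,5,6,9,10}:1  {2,4,5,6,8,9,10}:7  {3,5,6,7,8,9,10}:35  {4,5,6,7,8,9,10}:21
  |U|=8: {0,3,5,6,7,8,9,10}:70  {1,2,4,5,6,8,9,10}:8  {2,4,5,6,7,8,9,10}:28  {3,4,5,6,7,8,9,10}:56
  |U|=9: {0,3,4,5,6,7,8,9,10}:126  {1,2,4,5,6,7,8,9,10}:36  {2,3,4,5,6,7,8,9,10}:84
  start at 0(p): 120
  start at 1(q): 210
sum over floor = 330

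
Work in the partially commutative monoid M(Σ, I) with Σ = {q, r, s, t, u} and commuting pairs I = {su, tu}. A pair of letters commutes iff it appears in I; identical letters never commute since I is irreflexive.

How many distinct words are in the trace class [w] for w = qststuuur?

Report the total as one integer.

piece 0:q — minimal
piece 1:s rests on {0:q}
piece 2:t rests on {1:s}
piece 3:s rests on {2:t}
piece 4:t rests on {3:s}
piece 5:u rests on {0:q}
piece 6:u rests on {5:u}
piece 7:u rests on {6:u}
piece 8:r rests on {4:t, 7:u}
minimal pieces: {0:q}
ways to finish when only these pieces remain (= sum over removing one remaining piece with nothing left below it):
  1 left: {8}→1
  2 left: {4,8}→1  {7,8}→1
  3 left: {3,4,8}→1  {4,7,8}→2  {6,7,8}→1
  4 left: {2,3,4,8}→1  {3,4,7,8}→3  {4,6,7,8}→3  {5,6,7,8}→1
  5 left: {1,2,3,4,8}→1  {2,3,4,7,8}→4  {3,4,6,7,8}→6  {4,5,6,7,8}→4
  6 left: {1,2,3,4,7,8}→5  {2,3,4,6,7,8}→10  {3,4,5,6,7,8}→10
  7 left: {1,2,3,4,6,7,8}→15  {2,3,4,5,6,7,8}→20
  placing 0:q first → 35 extensions

35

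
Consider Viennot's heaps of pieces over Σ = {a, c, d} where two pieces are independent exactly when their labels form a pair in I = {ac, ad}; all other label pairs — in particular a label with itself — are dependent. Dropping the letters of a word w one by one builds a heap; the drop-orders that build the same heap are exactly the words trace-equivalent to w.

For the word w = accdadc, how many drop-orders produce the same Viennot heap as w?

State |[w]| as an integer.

0(a) covers ∅
1(c) covers ∅
2(c) covers 1:c
3(d) covers 2:c
4(a) covers 0:a
5(d) covers 3:d
6(c) covers 5:d
floor of heap: 0:a, 1:c
completions by unplaced set U, small U first (add the entries for U minus each lowest piece of U):
  |U|=1: {4}:1  {6}:1
  |U|=2: {0,4}:1  {4,6}:2  {5,6}:1
  |U|=3: {0,4,6}:3  {3,5,6}:1  {4,5,6}:3
  |U|=4: {0,4,5,6}:6  {2,3,5,6}:1  {3,4,5,6}:4
  |U|=5: {0,3,4,5,6}:10  {1,2,3,5,6}:1  {2,3,4,5,6}:5
  start at 0(a): 6
  start at 1(c): 15
sum over floor = 21

21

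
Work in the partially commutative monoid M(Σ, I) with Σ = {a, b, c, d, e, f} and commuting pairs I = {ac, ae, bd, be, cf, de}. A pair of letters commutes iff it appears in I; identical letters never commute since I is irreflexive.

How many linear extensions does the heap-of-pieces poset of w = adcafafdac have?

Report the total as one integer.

10

0(a) covers ∅
1(d) covers 0:a
2(c) covers 1:d
3(a) covers 1:d
4(f) covers 3:a
5(a) covers 4:f
6(f) covers 5:a
7(d) covers 2:c, 6:f
8(a) covers 7:d
9(c) covers 7:d
floor of heap: 0:a
completions by unplaced set U, small U first (add the entries for U minus each lowest piece of U):
  |U|=1: {8}:1  {9}:1
  |U|=2: {8,9}:2
  |U|=3: {7,8,9}:2
  |U|=4: {2,7,8,9}:2  {6,7,8,9}:2
  |U|=5: {2,6,7,8,9}:4  {5,6,7,8,9}:2
  |U|=6: {2,5,6,7,8,9}:6  {4,5,6,7,8,9}:2
  |U|=7: {2,4,5,6,7,8,9}:8  {3,4,5,6,7,8,9}:2
  |U|=8: {2,3,4,5,6,7,8,9}:10
  start at 0(a): 10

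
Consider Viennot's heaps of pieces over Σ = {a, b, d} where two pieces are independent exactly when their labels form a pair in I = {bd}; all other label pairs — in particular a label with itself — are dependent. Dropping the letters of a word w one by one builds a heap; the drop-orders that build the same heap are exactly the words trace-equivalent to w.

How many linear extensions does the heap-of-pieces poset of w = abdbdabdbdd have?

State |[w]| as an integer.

60

piece 0:a — minimal
piece 1:b rests on {0:a}
piece 2:d rests on {0:a}
piece 3:b rests on {1:b}
piece 4:d rests on {2:d}
piece 5:a rests on {3:b, 4:d}
piece 6:b rests on {5:a}
piece 7:d rests on {5:a}
piece 8:b rests on {6:b}
piece 9:d rests on {7:d}
piece 10:d rests on {9:d}
minimal pieces: {0:a}
ways to finish when only these pieces remain (= sum over removing one remaining piece with nothing left below it):
  1 left: {8}→1  {10}→1
  2 left: {6,8}→1  {8,10}→2  {9,10}→1
  3 left: {6,8,10}→3  {7,9,10}→1  {8,9,10}→3
  4 left: {6,8,9,10}→6  {7,8,9,10}→4
  5 left: {6,7,8,9,10}→10
  6 left: {5,6,7,8,9,10}→10
  7 left: {3,5,6,7,8,9,10}→10  {4,5,6,7,8,9,10}→10
  8 left: {1,3,5,6,7,8,9,10}→10  {2,4,5,6,7,8,9,10}→10  {3,4,5,6,7,8,9,10}→20
  9 left: {1,3,4,5,6,7,8,9,10}→30  {2,3,4,5,6,7,8,9,10}→30
  placing 0:a first → 60 extensions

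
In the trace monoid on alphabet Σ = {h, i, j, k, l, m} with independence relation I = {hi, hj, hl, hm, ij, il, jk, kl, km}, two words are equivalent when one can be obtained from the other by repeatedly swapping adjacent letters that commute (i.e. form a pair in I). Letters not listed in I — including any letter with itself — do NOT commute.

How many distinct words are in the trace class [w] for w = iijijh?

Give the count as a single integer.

drop 0:i onto floor
drop 1:i onto {0:i}
drop 2:j onto floor
drop 3:i onto {1:i}
drop 4:j onto {2:j}
drop 5:h onto floor
ground layer = {0:i, 2:j, 5:h}
drop-orders for the pieces not yet dropped (sum over which currently-grounded one goes next):
  1 to go: {3} 1  {4} 1  {5} 1
  2 to go: {1,3} 1  {2,4} 1  {3,4} 2  {3,5} 2  {4,5} 2
  3 to go: {0,1,3} 1  {1,3,4} 3  {1,3,5} 3  {2,3,4} 3  {2,4,5} 3  {3,4,5} 6
  4 to go: {0,1,3,4} 4  {0,1,3,5} 4  {1,2,3,4} 6  {1,3,4,5} 12  {2,3,4,5} 12
  if 0:i drops first: 30 orders
  if 2:j drops first: 20 orders
  if 5:h drops first: 10 orders
heap linearizations: 60

60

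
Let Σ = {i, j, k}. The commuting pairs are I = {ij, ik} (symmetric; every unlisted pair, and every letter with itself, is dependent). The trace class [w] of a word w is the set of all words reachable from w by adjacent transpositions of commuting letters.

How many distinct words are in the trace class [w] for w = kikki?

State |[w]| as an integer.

0(k) covers ∅
1(i) covers ∅
2(k) covers 0:k
3(k) covers 2:k
4(i) covers 1:i
floor of heap: 0:k, 1:i
completions by unplaced set U, small U first (add the entries for U minus each lowest piece of U):
  |U|=1: {3}:1  {4}:1
  |U|=2: {1,4}:1  {2,3}:1  {3,4}:2
  |U|=3: {0,2,3}:1  {1,3,4}:3  {2,3,4}:3
  start at 0(k): 6
  start at 1(i): 4
sum over floor = 10

10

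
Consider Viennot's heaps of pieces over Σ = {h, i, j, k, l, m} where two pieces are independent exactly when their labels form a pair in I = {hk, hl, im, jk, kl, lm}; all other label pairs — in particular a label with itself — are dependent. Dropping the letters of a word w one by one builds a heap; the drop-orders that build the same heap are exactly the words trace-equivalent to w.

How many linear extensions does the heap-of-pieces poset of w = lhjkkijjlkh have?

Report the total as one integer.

0(l) covers ∅
1(h) covers ∅
2(j) covers 0:l, 1:h
3(k) covers ∅
4(k) covers 3:k
5(i) covers 2:j, 4:k
6(j) covers 5:i
7(j) covers 6:j
8(l) covers 7:j
9(k) covers 5:i
10(h) covers 7:j
floor of heap: 0:l, 1:h, 3:k
completions by unplaced set U, small U first (add the entries for U minus each lowest piece of U):
  |U|=1: {8}:1  {9}:1  {10}:1
  |U|=2: {8,9}:2  {8,10}:2  {9,10}:2
  |U|=3: {7,8,10}:2  {8,9,10}:6
  |U|=4: {6,7,8,10}:2  {7,8,9,10}:8
  |U|=5: {6,7,8,9,10}:10
  |U|=6: {5,6,7,8,9,10}:10
  |U|=7: {2,5,6,7,8,9,10}:10  {4,5,6,7,8,9,10}:10
  |U|=8: {0,2,5,6,7,8,9,10}:10  {1,2,5,6,7,8,9,10}:10  {2,4,5,6,7,8,9,10}:20  {3,4,5,6,7,8,9,10}:10
  |U|=9: {0,1,2,5,6,7,8,9,10}:20  {0,2,4,5,6,7,8,9,10}:30  {1,2,4,5,6,7,8,9,10}:30  {2,3,4,5,6,7,8,9,10}:30
  start at 0(l): 60
  start at 1(h): 60
  start at 3(k): 80
sum over floor = 200

200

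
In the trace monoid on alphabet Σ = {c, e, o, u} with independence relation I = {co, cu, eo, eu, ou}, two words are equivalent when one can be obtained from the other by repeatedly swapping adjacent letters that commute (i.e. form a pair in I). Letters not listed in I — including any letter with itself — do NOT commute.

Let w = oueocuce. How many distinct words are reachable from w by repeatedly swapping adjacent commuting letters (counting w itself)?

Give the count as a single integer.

420

0(o) covers ∅
1(u) covers ∅
2(e) covers ∅
3(o) covers 0:o
4(c) covers 2:e
5(u) covers 1:u
6(c) covers 4:c
7(e) covers 6:c
floor of heap: 0:o, 1:u, 2:e
completions by unplaced set U, small U first (add the entries for U minus each lowest piece of U):
  |U|=1: {3}:1  {5}:1  {7}:1
  |U|=2: {0,3}:1  {1,5}:1  {3,5}:2  {3,7}:2  {5,7}:2  {6,7}:1
  |U|=3: {0,3,5}:3  {0,3,7}:3  {1,3,5}:3  {1,5,7}:3  {3,5,7}:6  {3,6,7}:3  {4,6,7}:1  {5,6,7}:3
  |U|=4: {0,1,3,5}:6  {0,3,5,7}:12  {0,3,6,7}:6  {1,3,5,7}:12  {1,5,6,7}:6  {2,4,6,7}:1  {3,4,6,7}:4  {3,5,6,7}:12  {4,5,6,7}:4
  |U|=5: {0,1,3,5,7}:30  {0,3,4,6,7}:10  {0,3,5,6,7}:30  {1,3,5,6,7}:30  {1,4,5,6,7}:10  {2,3,4,6,7}:5  {2,4,5,6,7}:5  {3,4,5,6,7}:20
  |U|=6: {0,1,3,5,6,7}:90  {0,2,3,4,6,7}:15  {0,3,4,5,6,7}:60  {1,2,4,5,6,7}:15  {1,3,4,5,6,7}:60  {2,3,4,5,6,7}:30
  start at 0(o): 105
  start at 1(u): 105
  start at 2(e): 210
sum over floor = 420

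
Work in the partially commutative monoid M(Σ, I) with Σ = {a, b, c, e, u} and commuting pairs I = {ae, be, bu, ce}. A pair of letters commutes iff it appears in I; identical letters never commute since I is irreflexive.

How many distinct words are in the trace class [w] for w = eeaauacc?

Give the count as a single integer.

piece 0:e — minimal
piece 1:e rests on {0:e}
piece 2:a — minimal
piece 3:a rests on {2:a}
piece 4:u rests on {1:e, 3:a}
piece 5:a rests on {4:u}
piece 6:c rests on {5:a}
piece 7:c rests on {6:c}
minimal pieces: {0:e, 2:a}
ways to finish when only these pieces remain (= sum over removing one remaining piece with nothing left below it):
  1 left: {7}→1
  2 left: {6,7}→1
  3 left: {5,6,7}→1
  4 left: {4,5,6,7}→1
  5 left: {1,4,5,6,7}→1  {3,4,5,6,7}→1
  6 left: {0,1,4,5,6,7}→1  {1,3,4,5,6,7}→2  {2,3,4,5,6,7}→1
  placing 0:e first → 3 extensions
  placing 2:a first → 3 extensions
total linear extensions = 6

6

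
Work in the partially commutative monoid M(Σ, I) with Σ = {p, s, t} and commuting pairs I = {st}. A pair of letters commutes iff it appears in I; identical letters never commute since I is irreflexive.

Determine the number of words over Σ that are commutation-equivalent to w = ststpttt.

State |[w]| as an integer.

drop 0:s onto floor
drop 1:t onto floor
drop 2:s onto {0:s}
drop 3:t onto {1:t}
drop 4:p onto {2:s, 3:t}
drop 5:t onto {4:p}
drop 6:t onto {5:t}
drop 7:t onto {6:t}
ground layer = {0:s, 1:t}
drop-orders for the pieces not yet dropped (sum over which currently-grounded one goes next):
  1 to go: {7} 1
  2 to go: {6,7} 1
  3 to go: {5,6,7} 1
  4 to go: {4,5,6,7} 1
  5 to go: {2,4,5,6,7} 1  {3,4,5,6,7} 1
  6 to go: {0,2,4,5,6,7} 1  {1,3,4,5,6,7} 1  {2,3,4,5,6,7} 2
  if 0:s drops first: 3 orders
  if 1:t drops first: 3 orders
heap linearizations: 6

6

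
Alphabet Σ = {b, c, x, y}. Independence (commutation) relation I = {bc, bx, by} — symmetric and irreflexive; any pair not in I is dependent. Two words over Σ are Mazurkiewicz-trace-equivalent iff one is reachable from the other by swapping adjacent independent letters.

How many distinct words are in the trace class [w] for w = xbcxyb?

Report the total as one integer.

#0=x has no predecessor
#1=b has no predecessor
#2=c depends on [0:x]
#3=x depends on [2:c]
#4=y depends on [3:x]
#5=b depends on [1:b]
sources: [0:x, 1:b]
N(rest) = Σ N(rest − s) over sources s of rest; N(one piece) = 1:
  size 1 → [4]=1  [5]=1
  size 2 → [1,5]=1  [3,4]=1  [4,5]=2
  size 3 → [1,4,5]=3  [2,3,4]=1  [3,4,5]=3
  size 4 → [0,2,3,4]=1  [1,3,4,5]=6  [2,3,4,5]=4
  first=0(x) contributes 10
  first=1(b) contributes 5
|[w]| = 15

15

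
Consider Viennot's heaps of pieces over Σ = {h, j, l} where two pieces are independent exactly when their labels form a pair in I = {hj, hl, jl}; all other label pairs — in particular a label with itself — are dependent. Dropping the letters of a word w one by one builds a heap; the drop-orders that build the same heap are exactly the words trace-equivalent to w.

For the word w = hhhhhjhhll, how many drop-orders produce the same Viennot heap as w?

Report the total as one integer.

360

drop 0:h onto floor
drop 1:h onto {0:h}
drop 2:h onto {1:h}
drop 3:h onto {2:h}
drop 4:h onto {3:h}
drop 5:j onto floor
drop 6:h onto {4:h}
drop 7:h onto {6:h}
drop 8:l onto floor
drop 9:l onto {8:l}
ground layer = {0:h, 5:j, 8:l}
drop-orders for the pieces not yet dropped (sum over which currently-grounded one goes next):
  1 to go: {5} 1  {7} 1  {9} 1
  2 to go: {5,7} 2  {5,9} 2  {6,7} 1  {7,9} 2  {8,9} 1
  3 to go: {4,6,7} 1  {5,6,7} 3  {5,7,9} 6  {5,8,9} 3  {6,7,9} 3  {7,8,9} 3
  4 to go: {3,4,6,7} 1  {4,5,6,7} 4  {4,6,7,9} 4  {5,6,7,9} 12  {5,7,8,9} 12  {6,7,8,9} 6
  5 to go: {2,3,4,6,7} 1  {3,4,5,6,7} 5  {3,4,6,7,9} 5  {4,5,6,7,9} 20  {4,6,7,8,9} 10  {5,6,7,8,9} 30
  6 to go: {1,2,3,4,6,7} 1  {2,3,4,5,6,7} 6  {2,3,4,6,7,9} 6  {3,4,5,6,7,9} 30  {3,4,6,7,8,9} 15  {4,5,6,7,8,9} 60
  7 to go: {0,1,2,3,4,6,7} 1  {1,2,3,4,5,6,7} 7  {1,2,3,4,6,7,9} 7  {2,3,4,5,6,7,9} 42  {2,3,4,6,7,8,9} 21  {3,4,5,6,7,8,9} 105
  8 to go: {0,1,2,3,4,5,6,7} 8  {0,1,2,3,4,6,7,9} 8  {1,2,3,4,5,6,7,9} 56  {1,2,3,4,6,7,8,9} 28  {2,3,4,5,6,7,8,9} 168
  if 0:h drops first: 252 orders
  if 5:j drops first: 36 orders
  if 8:l drops first: 72 orders
heap linearizations: 360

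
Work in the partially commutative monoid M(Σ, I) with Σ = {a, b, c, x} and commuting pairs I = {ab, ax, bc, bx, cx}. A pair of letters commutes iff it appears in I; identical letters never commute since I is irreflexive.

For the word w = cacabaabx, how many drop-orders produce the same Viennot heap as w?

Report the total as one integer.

#0=c has no predecessor
#1=a depends on [0:c]
#2=c depends on [1:a]
#3=a depends on [2:c]
#4=b has no predecessor
#5=a depends on [3:a]
#6=a depends on [5:a]
#7=b depends on [4:b]
#8=x has no predecessor
sources: [0:c, 4:b, 8:x]
N(rest) = Σ N(rest − s) over sources s of rest; N(one piece) = 1:
  size 1 → [6]=1  [7]=1  [8]=1
  size 2 → [4,7]=1  [5,6]=1  [6,7]=2  [6,8]=2  [7,8]=2
  size 3 → [3,5,6]=1  [4,6,7]=3  [4,7,8]=3  [5,6,7]=3  [5,6,8]=3  [6,7,8]=6
  size 4 → [2,3,5,6]=1  [3,5,6,7]=4  [3,5,6,8]=4  [4,5,6,7]=6  [4,6,7,8]=12  [5,6,7,8]=12
  size 5 → [1,2,3,5,6]=1  [2,3,5,6,7]=5  [2,3,5,6,8]=5  [3,4,5,6,7]=10  [3,5,6,7,8]=20  [4,5,6,7,8]=30
  size 6 → [0,1,2,3,5,6]=1  [1,2,3,5,6,7]=6  [1,2,3,5,6,8]=6  [2,3,4,5,6,7]=15  [2,3,5,6,7,8]=30  [3,4,5,6,7,8]=60
  size 7 → [0,1,2,3,5,6,7]=7  [0,1,2,3,5,6,8]=7  [1,2,3,4,5,6,7]=21  [1,2,3,5,6,7,8]=42  [2,3,4,5,6,7,8]=105
  first=0(c) contributes 168
  first=4(b) contributes 56
  first=8(x) contributes 28
|[w]| = 252

252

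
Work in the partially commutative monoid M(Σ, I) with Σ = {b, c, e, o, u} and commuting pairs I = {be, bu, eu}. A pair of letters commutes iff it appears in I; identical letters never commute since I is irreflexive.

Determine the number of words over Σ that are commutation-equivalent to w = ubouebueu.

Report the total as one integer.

drop 0:u onto floor
drop 1:b onto floor
drop 2:o onto {0:u, 1:b}
drop 3:u onto {2:o}
drop 4:e onto {2:o}
drop 5:b onto {2:o}
drop 6:u onto {3:u}
drop 7:e onto {4:e}
drop 8:u onto {6:u}
ground layer = {0:u, 1:b}
drop-orders for the pieces not yet dropped (sum over which currently-grounded one goes next):
  1 to go: {5} 1  {7} 1  {8} 1
  2 to go: {4,7} 1  {5,7} 2  {5,8} 2  {6,8} 1  {7,8} 2
  3 to go: {3,6,8} 1  {4,5,7} 3  {4,7,8} 3  {5,6,8} 3  {5,7,8} 6  {6,7,8} 3
  4 to go: {3,5,6,8} 4  {3,6,7,8} 4  {4,5,7,8} 12  {4,6,7,8} 6  {5,6,7,8} 12
  5 to go: {3,4,6,7,8} 10  {3,5,6,7,8} 20  {4,5,6,7,8} 30
  6 to go: {3,4,5,6,7,8} 60
  7 to go: {2,3,4,5,6,7,8} 60
  if 0:u drops first: 60 orders
  if 1:b drops first: 60 orders
heap linearizations: 120

120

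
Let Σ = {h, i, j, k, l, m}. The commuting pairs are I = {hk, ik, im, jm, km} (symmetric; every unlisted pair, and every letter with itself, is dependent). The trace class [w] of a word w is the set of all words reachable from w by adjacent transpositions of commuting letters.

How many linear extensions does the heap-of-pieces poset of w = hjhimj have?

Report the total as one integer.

3

0(h) covers ∅
1(j) covers 0:h
2(h) covers 1:j
3(i) covers 2:h
4(m) covers 2:h
5(j) covers 3:i
floor of heap: 0:h
completions by unplaced set U, small U first (add the entries for U minus each lowest piece of U):
  |U|=1: {4}:1  {5}:1
  |U|=2: {3,5}:1  {4,5}:2
  |U|=3: {3,4,5}:3
  |U|=4: {2,3,4,5}:3
  start at 0(h): 3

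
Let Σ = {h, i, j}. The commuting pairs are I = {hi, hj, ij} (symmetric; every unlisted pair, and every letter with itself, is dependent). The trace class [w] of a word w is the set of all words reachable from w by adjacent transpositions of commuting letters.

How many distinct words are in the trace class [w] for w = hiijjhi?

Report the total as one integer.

210

drop 0:h onto floor
drop 1:i onto floor
drop 2:i onto {1:i}
drop 3:j onto floor
drop 4:j onto {3:j}
drop 5:h onto {0:h}
drop 6:i onto {2:i}
ground layer = {0:h, 1:i, 3:j}
drop-orders for the pieces not yet dropped (sum over which currently-grounded one goes next):
  1 to go: {4} 1  {5} 1  {6} 1
  2 to go: {0,5} 1  {2,6} 1  {3,4} 1  {4,5} 2  {4,6} 2  {5,6} 2
  3 to go: {0,4,5} 3  {0,5,6} 3  {1,2,6} 1  {2,4,6} 3  {2,5,6} 3  {3,4,5} 3  {3,4,6} 3  {4,5,6} 6
  4 to go: {0,2,5,6} 6  {0,3,4,5} 6  {0,4,5,6} 12  {1,2,4,6} 4  {1,2,5,6} 4  {2,3,4,6} 6  {2,4,5,6} 12  {3,4,5,6} 12
  5 to go: {0,1,2,5,6} 10  {0,2,4,5,6} 30  {0,3,4,5,6} 30  {1,2,3,4,6} 10  {1,2,4,5,6} 20  {2,3,4,5,6} 30
  if 0:h drops first: 60 orders
  if 1:i drops first: 90 orders
  if 3:j drops first: 60 orders
heap linearizations: 210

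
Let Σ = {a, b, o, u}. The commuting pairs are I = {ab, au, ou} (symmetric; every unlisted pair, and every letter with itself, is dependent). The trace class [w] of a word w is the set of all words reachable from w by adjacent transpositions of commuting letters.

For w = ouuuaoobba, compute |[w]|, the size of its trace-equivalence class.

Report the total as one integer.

piece 0:o — minimal
piece 1:u — minimal
piece 2:u rests on {1:u}
piece 3:u rests on {2:u}
piece 4:a rests on {0:o}
piece 5:o rests on {4:a}
piece 6:o rests on {5:o}
piece 7:b rests on {3:u, 6:o}
piece 8:b rests on {7:b}
piece 9:a rests on {6:o}
minimal pieces: {0:o, 1:u}
ways to finish when only these pieces remain (= sum over removing one remaining piece with nothing left below it):
  1 left: {8}→1  {9}→1
  2 left: {7,8}→1  {8,9}→2
  3 left: {3,7,8}→1  {7,8,9}→3
  4 left: {2,3,7,8}→1  {3,7,8,9}→4  {6,7,8,9}→3
  5 left: {1,2,3,7,8}→1  {2,3,7,8,9}→5  {3,6,7,8,9}→7  {5,6,7,8,9}→3
  6 left: {1,2,3,7,8,9}→6  {2,3,6,7,8,9}→12  {3,5,6,7,8,9}→10  {4,5,6,7,8,9}→3
  7 left: {0,4,5,6,7,8,9}→3  {1,2,3,6,7,8,9}→18  {2,3,5,6,7,8,9}→22  {3,4,5,6,7,8,9}→13
  8 left: {0,3,4,5,6,7,8,9}→16  {1,2,3,5,6,7,8,9}→40  {2,3,4,5,6,7,8,9}→35
  placing 0:o first → 75 extensions
  placing 1:u first → 51 extensions
total linear extensions = 126

126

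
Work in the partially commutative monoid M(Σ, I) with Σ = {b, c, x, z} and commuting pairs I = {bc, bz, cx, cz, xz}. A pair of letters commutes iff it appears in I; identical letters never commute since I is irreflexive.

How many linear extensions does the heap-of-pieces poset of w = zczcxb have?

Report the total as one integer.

piece 0:z — minimal
piece 1:c — minimal
piece 2:z rests on {0:z}
piece 3:c rests on {1:c}
piece 4:x — minimal
piece 5:b rests on {4:x}
minimal pieces: {0:z, 1:c, 4:x}
ways to finish when only these pieces remain (= sum over removing one remaining piece with nothing left below it):
  1 left: {2}→1  {3}→1  {5}→1
  2 left: {0,2}→1  {1,3}→1  {2,3}→2  {2,5}→2  {3,5}→2  {4,5}→1
  3 left: {0,2,3}→3  {0,2,5}→3  {1,2,3}→3  {1,3,5}→3  {2,3,5}→6  {2,4,5}→3  {3,4,5}→3
  4 left: {0,1,2,3}→6  {0,2,3,5}→12  {0,2,4,5}→6  {1,2,3,5}→12  {1,3,4,5}→6  {2,3,4,5}→12
  placing 0:z first → 30 extensions
  placing 1:c first → 30 extensions
  placing 4:x first → 30 extensions
total linear extensions = 90

90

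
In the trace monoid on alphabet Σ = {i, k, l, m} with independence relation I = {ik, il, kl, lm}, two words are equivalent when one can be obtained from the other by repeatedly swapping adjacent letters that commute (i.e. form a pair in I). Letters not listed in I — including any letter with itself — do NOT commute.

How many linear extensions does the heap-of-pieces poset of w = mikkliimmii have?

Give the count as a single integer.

110

drop 0:m onto floor
drop 1:i onto {0:m}
drop 2:k onto {0:m}
drop 3:k onto {2:k}
drop 4:l onto floor
drop 5:i onto {1:i}
drop 6:i onto {5:i}
drop 7:m onto {3:k, 6:i}
drop 8:m onto {7:m}
drop 9:i onto {8:m}
drop 10:i onto {9:i}
ground layer = {0:m, 4:l}
drop-orders for the pieces not yet dropped (sum over which currently-grounded one goes next):
  1 to go: {4} 1  {10} 1
  2 to go: {4,10} 2  {9,10} 1
  3 to go: {4,9,10} 3  {8,9,10} 1
  4 to go: {4,8,9,10} 4  {7,8,9,10} 1
  5 to go: {3,7,8,9,10} 1  {4,7,8,9,10} 5  {6,7,8,9,10} 1
  6 to go: {2,3,7,8,9,10} 1  {3,4,7,8,9,10} 6  {3,6,7,8,9,10} 2  {4,6,7,8,9,10} 6  {5,6,7,8,9,10} 1
  7 to go: {1,5,6,7,8,9,10} 1  {2,3,4,7,8,9,10} 7  {2,3,6,7,8,9,10} 3  {3,4,6,7,8,9,10} 14  {3,5,6,7,8,9,10} 3  {4,5,6,7,8,9,10} 7
  8 to go: {1,3,5,6,7,8,9,10} 4  {1,4,5,6,7,8,9,10} 8  {2,3,4,6,7,8,9,10} 24  {2,3,5,6,7,8,9,10} 6  {3,4,5,6,7,8,9,10} 24
  9 to go: {1,2,3,5,6,7,8,9,10} 10  {1,3,4,5,6,7,8,9,10} 36  {2,3,4,5,6,7,8,9,10} 54
  if 0:m drops first: 100 orders
  if 4:l drops first: 10 orders
heap linearizations: 110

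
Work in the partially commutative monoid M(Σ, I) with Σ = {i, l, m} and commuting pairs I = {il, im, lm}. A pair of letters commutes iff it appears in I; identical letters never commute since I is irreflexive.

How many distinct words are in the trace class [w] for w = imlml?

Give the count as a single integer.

piece 0:i — minimal
piece 1:m — minimal
piece 2:l — minimal
piece 3:m rests on {1:m}
piece 4:l rests on {2:l}
minimal pieces: {0:i, 1:m, 2:l}
ways to finish when only these pieces remain (= sum over removing one remaining piece with nothing left below it):
  1 left: {0}→1  {3}→1  {4}→1
  2 left: {0,3}→2  {0,4}→2  {1,3}→1  {2,4}→1  {3,4}→2
  3 left: {0,1,3}→3  {0,2,4}→3  {0,3,4}→6  {1,3,4}→3  {2,3,4}→3
  placing 0:i first → 6 extensions
  placing 1:m first → 12 extensions
  placing 2:l first → 12 extensions
total linear extensions = 30

30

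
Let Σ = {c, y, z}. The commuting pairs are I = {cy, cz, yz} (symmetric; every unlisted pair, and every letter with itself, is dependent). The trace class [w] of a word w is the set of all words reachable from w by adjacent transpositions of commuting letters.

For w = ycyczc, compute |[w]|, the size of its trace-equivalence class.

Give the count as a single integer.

60

piece 0:y — minimal
piece 1:c — minimal
piece 2:y rests on {0:y}
piece 3:c rests on {1:c}
piece 4:z — minimal
piece 5:c rests on {3:c}
minimal pieces: {0:y, 1:c, 4:z}
ways to finish when only these pieces remain (= sum over removing one remaining piece with nothing left below it):
  1 left: {2}→1  {4}→1  {5}→1
  2 left: {0,2}→1  {2,4}→2  {2,5}→2  {3,5}→1  {4,5}→2
  3 left: {0,2,4}→3  {0,2,5}→3  {1,3,5}→1  {2,3,5}→3  {2,4,5}→6  {3,4,5}→3
  4 left: {0,2,3,5}→6  {0,2,4,5}→12  {1,2,3,5}→4  {1,3,4,5}→4  {2,3,4,5}→12
  placing 0:y first → 20 extensions
  placing 1:c first → 30 extensions
  placing 4:z first → 10 extensions
total linear extensions = 60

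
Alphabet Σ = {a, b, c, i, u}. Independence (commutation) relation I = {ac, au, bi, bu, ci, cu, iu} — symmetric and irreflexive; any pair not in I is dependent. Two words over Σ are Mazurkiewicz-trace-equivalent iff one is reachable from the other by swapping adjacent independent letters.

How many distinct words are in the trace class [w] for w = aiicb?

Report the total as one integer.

#0=a has no predecessor
#1=i depends on [0:a]
#2=i depends on [1:i]
#3=c has no predecessor
#4=b depends on [0:a, 3:c]
sources: [0:a, 3:c]
N(rest) = Σ N(rest − s) over sources s of rest; N(one piece) = 1:
  size 1 → [2]=1  [4]=1
  size 2 → [1,2]=1  [2,4]=2  [3,4]=1
  size 3 → [1,2,4]=3  [2,3,4]=3
  first=0(a) contributes 6
  first=3(c) contributes 3
|[w]| = 9

9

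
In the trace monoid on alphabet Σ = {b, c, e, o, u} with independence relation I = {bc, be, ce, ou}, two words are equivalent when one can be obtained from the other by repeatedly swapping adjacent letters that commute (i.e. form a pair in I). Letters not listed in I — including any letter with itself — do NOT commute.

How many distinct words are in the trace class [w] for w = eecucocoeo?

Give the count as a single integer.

#0=e has no predecessor
#1=e depends on [0:e]
#2=c has no predecessor
#3=u depends on [1:e, 2:c]
#4=c depends on [3:u]
#5=o depends on [4:c]
#6=c depends on [5:o]
#7=o depends on [6:c]
#8=e depends on [7:o]
#9=o depends on [8:e]
sources: [0:e, 2:c]
N(rest) = Σ N(rest − s) over sources s of rest; N(one piece) = 1:
  size 1 → [9]=1
  size 2 → [8,9]=1
  size 3 → [7,8,9]=1
  size 4 → [6,7,8,9]=1
  size 5 → [5,6,7,8,9]=1
  size 6 → [4,5,6,7,8,9]=1
  size 7 → [3,4,5,6,7,8,9]=1
  size 8 → [1,3,4,5,6,7,8,9]=1  [2,3,4,5,6,7,8,9]=1
  first=0(e) contributes 2
  first=2(c) contributes 1
|[w]| = 3

3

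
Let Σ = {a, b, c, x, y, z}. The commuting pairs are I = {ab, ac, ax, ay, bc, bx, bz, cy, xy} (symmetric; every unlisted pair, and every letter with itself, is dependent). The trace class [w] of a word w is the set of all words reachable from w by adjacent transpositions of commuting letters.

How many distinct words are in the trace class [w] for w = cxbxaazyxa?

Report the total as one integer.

piece 0:c — minimal
piece 1:x rests on {0:c}
piece 2:b — minimal
piece 3:x rests on {1:x}
piece 4:a — minimal
piece 5:a rests on {4:a}
piece 6:z rests on {3:x, 5:a}
piece 7:y rests on {2:b, 6:z}
piece 8:x rests on {6:z}
piece 9:a rests on {6:z}
minimal pieces: {0:c, 2:b, 4:a}
ways to finish when only these pieces remain (= sum over removing one remaining piece with nothing left below it):
  1 left: {7}→1  {8}→1  {9}→1
  2 left: {2,7}→1  {7,8}→2  {7,9}→2  {8,9}→2
  3 left: {2,7,8}→3  {2,7,9}→3  {7,8,9}→6
  4 left: {2,7,8,9}→12  {6,7,8,9}→6
  5 left: {2,6,7,8,9}→18  {3,6,7,8,9}→6  {5,6,7,8,9}→6
  6 left: {1,3,6,7,8,9}→6  {2,3,6,7,8,9}→24  {2,5,6,7,8,9}→24  {3,5,6,7,8,9}→12  {4,5,6,7,8,9}→6
  7 left: {0,1,3,6,7,8,9}→6  {1,2,3,6,7,8,9}→30  {1,3,5,6,7,8,9}→18  {2,3,5,6,7,8,9}→60  {2,4,5,6,7,8,9}→30  {3,4,5,6,7,8,9}→18
  8 left: {0,1,2,3,6,7,8,9}→36  {0,1,3,5,6,7,8,9}→24  {1,2,3,5,6,7,8,9}→108  {1,3,4,5,6,7,8,9}→36  {2,3,4,5,6,7,8,9}→108
  placing 0:c first → 252 extensions
  placing 2:b first → 60 extensions
  placing 4:a first → 168 extensions
total linear extensions = 480

480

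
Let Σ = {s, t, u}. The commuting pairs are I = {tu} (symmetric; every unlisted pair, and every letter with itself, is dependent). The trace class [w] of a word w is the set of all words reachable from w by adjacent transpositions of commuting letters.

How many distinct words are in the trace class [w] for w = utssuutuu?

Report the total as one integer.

piece 0:u — minimal
piece 1:t — minimal
piece 2:s rests on {0:u, 1:t}
piece 3:s rests on {2:s}
piece 4:u rests on {3:s}
piece 5:u rests on {4:u}
piece 6:t rests on {3:s}
piece 7:u rests on {5:u}
piece 8:u rests on {7:u}
minimal pieces: {0:u, 1:t}
ways to finish when only these pieces remain (= sum over removing one remaining piece with nothing left below it):
  1 left: {6}→1  {8}→1
  2 left: {6,8}→2  {7,8}→1
  3 left: {5,7,8}→1  {6,7,8}→3
  4 left: {4,5,7,8}→1  {5,6,7,8}→4
  5 left: {4,5,6,7,8}→5
  6 left: {3,4,5,6,7,8}→5
  7 left: {2,3,4,5,6,7,8}→5
  placing 0:u first → 5 extensions
  placing 1:t first → 5 extensions
total linear extensions = 10

10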